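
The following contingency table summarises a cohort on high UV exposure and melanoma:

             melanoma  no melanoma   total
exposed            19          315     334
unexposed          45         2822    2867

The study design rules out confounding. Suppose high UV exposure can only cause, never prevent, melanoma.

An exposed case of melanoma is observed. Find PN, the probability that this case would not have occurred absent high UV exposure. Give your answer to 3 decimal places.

PN ≈ 0.724

p₁ = P(outcome | exposed) = 19/334 = 0.056886
p₀ = P(outcome | unexposed) = 45/2867 = 0.015696
Under exogeneity and monotonicity, PN = (p₁ − p₀)/p₁.
PN = (0.056886 − 0.015696) / 0.056886 ≈ 0.7241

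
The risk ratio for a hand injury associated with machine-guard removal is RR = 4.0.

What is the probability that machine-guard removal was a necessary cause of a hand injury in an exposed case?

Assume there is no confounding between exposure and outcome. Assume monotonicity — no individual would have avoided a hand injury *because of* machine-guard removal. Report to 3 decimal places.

Under exogeneity and monotonicity, PN = (RR − 1) / RR = 1 − 1/RR.
PN = (4.0 − 1) / 4.0 = 3 / 4.0 ≈ 0.7500

PN ≈ 0.750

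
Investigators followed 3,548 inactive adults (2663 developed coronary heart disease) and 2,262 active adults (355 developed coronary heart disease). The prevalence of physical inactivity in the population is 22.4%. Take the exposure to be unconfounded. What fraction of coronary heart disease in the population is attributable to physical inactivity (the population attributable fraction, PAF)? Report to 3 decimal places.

p₁ = P(outcome | exposed) = 2663/3548 = 0.75056
p₀ = P(outcome | unexposed) = 355/2262 = 0.15694
Overall risk P(Y=1) = π·p₁ + (1−π)·p₀ = 0.224×0.75056 + 0.776×0.15694 = 0.28991.
Under exogeneity, PAF = [P(Y=1) − p₀] / P(Y=1).
PAF = (0.28991 − 0.15694) / 0.28991 ≈ 0.4587

PAF ≈ 0.459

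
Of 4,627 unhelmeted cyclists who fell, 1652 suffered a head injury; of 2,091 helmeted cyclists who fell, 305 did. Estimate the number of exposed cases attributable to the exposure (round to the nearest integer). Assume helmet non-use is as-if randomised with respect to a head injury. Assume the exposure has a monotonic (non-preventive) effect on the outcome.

p₁ = P(outcome | exposed) = 1652/4627 = 0.35703
p₀ = P(outcome | unexposed) = 305/2091 = 0.14586
PN = (p₁ − p₀)/p₁ = (0.35703 − 0.14586) / 0.35703 ≈ 0.59146.
Attributable cases ≈ PN × (exposed cases) = 0.59146 × 1652 ≈ 977.09.

about 977 cases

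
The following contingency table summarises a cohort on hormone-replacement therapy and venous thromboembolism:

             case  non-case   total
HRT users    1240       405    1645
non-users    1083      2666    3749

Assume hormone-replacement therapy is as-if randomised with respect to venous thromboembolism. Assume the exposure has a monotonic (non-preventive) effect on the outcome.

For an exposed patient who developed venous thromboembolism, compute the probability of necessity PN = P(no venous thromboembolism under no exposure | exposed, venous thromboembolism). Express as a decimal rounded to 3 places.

p₁ = P(outcome | exposed) = 1240/1645 = 0.7538
p₀ = P(outcome | unexposed) = 1083/3749 = 0.28888
Under exogeneity and monotonicity, PN = (p₁ − p₀)/p₁.
PN = (0.7538 − 0.28888) / 0.7538 ≈ 0.6168

PN ≈ 0.617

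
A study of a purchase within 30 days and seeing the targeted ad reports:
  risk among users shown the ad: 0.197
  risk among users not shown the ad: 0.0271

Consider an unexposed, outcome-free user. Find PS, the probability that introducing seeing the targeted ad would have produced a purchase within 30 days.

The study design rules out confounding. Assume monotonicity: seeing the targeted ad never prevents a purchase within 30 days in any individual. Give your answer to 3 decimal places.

Let p₁ = 0.197, p₀ = 0.0271.
Under exogeneity and monotonicity, PS = (p₁ − p₀) / (1 − p₀).
PS = (0.197 − 0.0271) / (1 − 0.0271) = 0.1699 / 0.9729 ≈ 0.1746

PS ≈ 0.175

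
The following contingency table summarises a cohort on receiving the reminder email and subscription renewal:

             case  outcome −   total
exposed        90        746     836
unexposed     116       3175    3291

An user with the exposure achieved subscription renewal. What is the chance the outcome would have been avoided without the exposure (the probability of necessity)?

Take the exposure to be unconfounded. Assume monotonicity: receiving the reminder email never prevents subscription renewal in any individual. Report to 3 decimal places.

PN ≈ 0.673

p₁ = P(outcome | exposed) = 90/836 = 0.10766
p₀ = P(outcome | unexposed) = 116/3291 = 0.035248
Under exogeneity and monotonicity, PN = (p₁ − p₀)/p₁.
PN = (0.10766 − 0.035248) / 0.10766 ≈ 0.6726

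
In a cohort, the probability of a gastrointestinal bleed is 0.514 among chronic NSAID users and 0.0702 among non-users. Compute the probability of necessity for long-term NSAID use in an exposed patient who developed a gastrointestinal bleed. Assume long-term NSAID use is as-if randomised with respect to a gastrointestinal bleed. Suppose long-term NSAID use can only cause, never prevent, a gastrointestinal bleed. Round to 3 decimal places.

PN ≈ 0.863

Let p₁ = 0.514, p₀ = 0.0702.
Under exogeneity and monotonicity, PN = (p₁ − p₀) / p₁.
PN = (0.514 − 0.0702) / 0.514 = 0.4438 / 0.514 ≈ 0.8634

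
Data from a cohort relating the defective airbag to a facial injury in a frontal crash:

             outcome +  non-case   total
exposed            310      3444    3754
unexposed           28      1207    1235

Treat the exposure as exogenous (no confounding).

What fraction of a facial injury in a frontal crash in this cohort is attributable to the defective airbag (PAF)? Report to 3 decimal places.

p₁ = P(outcome | exposed) = 310/3754 = 0.082579
p₀ = P(outcome | unexposed) = 28/1235 = 0.022672
Exposure prevalence π = 3754/4989 = 0.75246; overall risk P(Y=1) = 0.067749.
Under exogeneity, PAF = [P(Y=1) − p₀]/P(Y=1).
PAF = (0.067749 − 0.022672) / 0.067749 ≈ 0.6654

PAF ≈ 0.665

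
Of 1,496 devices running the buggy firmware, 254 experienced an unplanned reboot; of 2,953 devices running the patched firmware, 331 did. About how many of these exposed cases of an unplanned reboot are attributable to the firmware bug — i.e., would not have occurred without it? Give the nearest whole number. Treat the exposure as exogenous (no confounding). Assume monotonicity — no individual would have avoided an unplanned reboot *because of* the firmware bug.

p₁ = P(outcome | exposed) = 254/1496 = 0.16979
p₀ = P(outcome | unexposed) = 331/2953 = 0.11209
PN = (p₁ − p₀)/p₁ = (0.16979 − 0.11209) / 0.16979 ≈ 0.33982.
Attributable cases ≈ PN × (exposed cases) = 0.33982 × 254 ≈ 86.31.

about 86 cases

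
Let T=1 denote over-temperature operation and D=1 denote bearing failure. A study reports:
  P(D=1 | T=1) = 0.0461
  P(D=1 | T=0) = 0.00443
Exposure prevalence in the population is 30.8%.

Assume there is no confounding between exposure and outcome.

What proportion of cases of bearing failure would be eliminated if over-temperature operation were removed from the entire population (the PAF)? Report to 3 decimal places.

Let p₁ = 0.0461, p₀ = 0.00443.
Overall risk P(Y=1) = π·p₁ + (1−π)·p₀ = 0.308×0.0461 + 0.692×0.00443 = 0.017264.
Under exogeneity, PAF = [P(Y=1) − p₀] / P(Y=1).
PAF = (0.017264 − 0.00443) / 0.017264 ≈ 0.7434

PAF ≈ 0.743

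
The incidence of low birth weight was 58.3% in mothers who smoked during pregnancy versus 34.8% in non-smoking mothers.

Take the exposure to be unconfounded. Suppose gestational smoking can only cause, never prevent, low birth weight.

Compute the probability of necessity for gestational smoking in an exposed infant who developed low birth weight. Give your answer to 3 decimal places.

p₁ = 0.583, p₀ = 0.348.
Under exogeneity and monotonicity, PN = (p₁ − p₀) / p₁.
PN = (0.583 − 0.348) / 0.583 = 0.235 / 0.583 ≈ 0.4031

PN ≈ 0.403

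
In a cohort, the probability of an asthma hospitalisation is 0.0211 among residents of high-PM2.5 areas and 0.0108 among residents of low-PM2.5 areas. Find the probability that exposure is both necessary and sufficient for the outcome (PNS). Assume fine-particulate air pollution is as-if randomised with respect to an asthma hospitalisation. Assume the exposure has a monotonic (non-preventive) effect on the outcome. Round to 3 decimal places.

Let p₁ = 0.0211, p₀ = 0.0108.
Under exogeneity and monotonicity, PNS = p₁ − p₀.
PNS = 0.0211 − 0.0108 = 0.0103

PNS ≈ 0.010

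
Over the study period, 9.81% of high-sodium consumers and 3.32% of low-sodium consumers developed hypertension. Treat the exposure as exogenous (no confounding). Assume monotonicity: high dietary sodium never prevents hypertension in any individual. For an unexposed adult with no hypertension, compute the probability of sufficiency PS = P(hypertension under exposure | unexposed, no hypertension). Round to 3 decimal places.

PS ≈ 0.067

p₁ = 0.0981, p₀ = 0.0332.
Under exogeneity and monotonicity, PS = (p₁ − p₀) / (1 − p₀).
PS = (0.0981 − 0.0332) / (1 − 0.0332) = 0.0649 / 0.9668 ≈ 0.0671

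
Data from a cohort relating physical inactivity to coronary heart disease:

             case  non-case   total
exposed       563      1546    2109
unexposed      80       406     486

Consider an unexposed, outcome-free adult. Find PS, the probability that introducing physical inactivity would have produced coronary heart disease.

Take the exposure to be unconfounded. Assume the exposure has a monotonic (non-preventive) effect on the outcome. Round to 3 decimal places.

PS ≈ 0.123

p₁ = P(outcome | exposed) = 563/2109 = 0.26695
p₀ = P(outcome | unexposed) = 80/486 = 0.16461
Under exogeneity and monotonicity, PS = (p₁ − p₀) / (1 − p₀).
PS = (0.26695 − 0.16461) / (1 − 0.16461) = 0.10234 / 0.83539 ≈ 0.1225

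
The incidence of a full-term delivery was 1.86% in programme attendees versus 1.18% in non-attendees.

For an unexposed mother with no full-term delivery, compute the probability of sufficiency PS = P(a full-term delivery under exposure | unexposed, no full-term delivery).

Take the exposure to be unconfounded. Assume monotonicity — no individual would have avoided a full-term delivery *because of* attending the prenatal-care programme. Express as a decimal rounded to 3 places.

PS ≈ 0.007

p₁ = 0.0186, p₀ = 0.0118.
Under exogeneity and monotonicity, PS = (p₁ − p₀) / (1 − p₀).
PS = (0.0186 − 0.0118) / (1 − 0.0118) = 0.0068 / 0.9882 ≈ 0.0069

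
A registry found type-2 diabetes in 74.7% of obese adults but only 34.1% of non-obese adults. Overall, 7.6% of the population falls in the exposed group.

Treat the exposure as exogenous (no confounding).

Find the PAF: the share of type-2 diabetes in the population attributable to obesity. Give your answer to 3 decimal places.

PAF ≈ 0.083

p₁ = 0.747, p₀ = 0.341.
Overall risk P(Y=1) = π·p₁ + (1−π)·p₀ = 0.076×0.747 + 0.924×0.341 = 0.37186.
Under exogeneity, PAF = [P(Y=1) − p₀] / P(Y=1).
PAF = (0.37186 − 0.341) / 0.37186 ≈ 0.0830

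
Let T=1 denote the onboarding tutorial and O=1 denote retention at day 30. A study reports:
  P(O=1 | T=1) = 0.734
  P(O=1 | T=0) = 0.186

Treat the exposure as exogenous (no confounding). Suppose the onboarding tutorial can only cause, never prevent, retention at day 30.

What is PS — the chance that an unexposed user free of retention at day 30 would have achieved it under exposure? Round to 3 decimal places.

Let p₁ = 0.734, p₀ = 0.186.
Under exogeneity and monotonicity, PS = (p₁ − p₀) / (1 − p₀).
PS = (0.734 − 0.186) / (1 − 0.186) = 0.548 / 0.814 ≈ 0.6732

PS ≈ 0.673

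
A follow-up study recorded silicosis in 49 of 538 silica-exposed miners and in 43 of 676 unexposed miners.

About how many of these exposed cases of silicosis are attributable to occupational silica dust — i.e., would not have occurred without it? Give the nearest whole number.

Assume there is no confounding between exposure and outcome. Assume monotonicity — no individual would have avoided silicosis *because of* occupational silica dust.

about 15 cases

p₁ = P(outcome | exposed) = 49/538 = 0.091078
p₀ = P(outcome | unexposed) = 43/676 = 0.063609
PN = (p₁ − p₀)/p₁ = (0.091078 − 0.063609) / 0.091078 ≈ 0.30159.
Attributable cases ≈ PN × (exposed cases) = 0.30159 × 49 ≈ 14.78.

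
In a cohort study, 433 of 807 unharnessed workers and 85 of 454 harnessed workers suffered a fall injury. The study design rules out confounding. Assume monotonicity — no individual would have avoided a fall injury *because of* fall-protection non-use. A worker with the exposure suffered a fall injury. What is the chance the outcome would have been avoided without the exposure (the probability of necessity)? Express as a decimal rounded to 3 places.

PN ≈ 0.651

p₁ = P(outcome | exposed) = 433/807 = 0.53656
p₀ = P(outcome | unexposed) = 85/454 = 0.18722
Under exogeneity and monotonicity, PN = (p₁ − p₀) / p₁.
PN = (0.53656 − 0.18722) / 0.53656 = 0.34933 / 0.53656 ≈ 0.6511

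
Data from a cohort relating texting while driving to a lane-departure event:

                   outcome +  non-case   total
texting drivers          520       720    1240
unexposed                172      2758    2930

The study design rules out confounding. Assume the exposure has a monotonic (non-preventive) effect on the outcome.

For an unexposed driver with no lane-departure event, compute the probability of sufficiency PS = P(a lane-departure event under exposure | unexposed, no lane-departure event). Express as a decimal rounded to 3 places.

PS ≈ 0.383

p₁ = P(outcome | exposed) = 520/1240 = 0.41935
p₀ = P(outcome | unexposed) = 172/2930 = 0.058703
Under exogeneity and monotonicity, PS = (p₁ − p₀)/(1 − p₀).
PS = (0.41935 − 0.058703) / 0.9413 ≈ 0.3831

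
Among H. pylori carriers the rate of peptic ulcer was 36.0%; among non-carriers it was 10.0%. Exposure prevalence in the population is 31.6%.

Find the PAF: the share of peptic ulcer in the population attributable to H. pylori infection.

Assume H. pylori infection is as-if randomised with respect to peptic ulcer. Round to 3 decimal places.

PAF ≈ 0.451

p₁ = 0.36, p₀ = 0.1.
Overall risk P(Y=1) = π·p₁ + (1−π)·p₀ = 0.316×0.36 + 0.684×0.1 = 0.18216.
Under exogeneity, PAF = [P(Y=1) − p₀] / P(Y=1).
PAF = (0.18216 − 0.1) / 0.18216 ≈ 0.4510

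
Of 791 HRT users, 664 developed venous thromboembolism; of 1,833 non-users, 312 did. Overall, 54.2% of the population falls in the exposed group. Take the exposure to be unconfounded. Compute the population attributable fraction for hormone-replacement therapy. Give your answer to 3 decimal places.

p₁ = P(outcome | exposed) = 664/791 = 0.83944
p₀ = P(outcome | unexposed) = 312/1833 = 0.17021
Overall risk P(Y=1) = π·p₁ + (1−π)·p₀ = 0.542×0.83944 + 0.458×0.17021 = 0.53294.
Under exogeneity, PAF = [P(Y=1) − p₀] / P(Y=1).
PAF = (0.53294 − 0.17021) / 0.53294 ≈ 0.6806

PAF ≈ 0.681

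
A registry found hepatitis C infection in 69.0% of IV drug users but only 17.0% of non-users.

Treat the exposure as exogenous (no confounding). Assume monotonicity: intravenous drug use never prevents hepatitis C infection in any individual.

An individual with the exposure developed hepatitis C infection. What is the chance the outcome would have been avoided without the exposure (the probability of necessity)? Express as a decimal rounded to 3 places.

PN ≈ 0.754

p₁ = 0.69, p₀ = 0.17.
Under exogeneity and monotonicity, PN = (p₁ − p₀) / p₁.
PN = (0.69 − 0.17) / 0.69 = 0.52 / 0.69 ≈ 0.7536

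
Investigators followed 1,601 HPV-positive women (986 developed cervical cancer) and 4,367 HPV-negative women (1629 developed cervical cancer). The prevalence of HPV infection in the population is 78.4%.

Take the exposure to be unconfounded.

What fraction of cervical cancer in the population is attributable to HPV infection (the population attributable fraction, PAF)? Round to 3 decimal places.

PAF ≈ 0.338

p₁ = P(outcome | exposed) = 986/1601 = 0.61587
p₀ = P(outcome | unexposed) = 1629/4367 = 0.37302
Overall risk P(Y=1) = π·p₁ + (1−π)·p₀ = 0.784×0.61587 + 0.216×0.37302 = 0.56341.
Under exogeneity, PAF = [P(Y=1) − p₀] / P(Y=1).
PAF = (0.56341 − 0.37302) / 0.56341 ≈ 0.3379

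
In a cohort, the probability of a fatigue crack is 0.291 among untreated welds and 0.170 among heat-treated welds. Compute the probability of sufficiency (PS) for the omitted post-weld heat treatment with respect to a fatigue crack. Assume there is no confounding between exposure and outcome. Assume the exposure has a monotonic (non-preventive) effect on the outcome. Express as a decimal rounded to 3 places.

Let p₁ = 0.291, p₀ = 0.17.
Under exogeneity and monotonicity, PS = (p₁ − p₀) / (1 − p₀).
PS = (0.291 − 0.17) / (1 − 0.17) = 0.121 / 0.83 ≈ 0.1458

PS ≈ 0.146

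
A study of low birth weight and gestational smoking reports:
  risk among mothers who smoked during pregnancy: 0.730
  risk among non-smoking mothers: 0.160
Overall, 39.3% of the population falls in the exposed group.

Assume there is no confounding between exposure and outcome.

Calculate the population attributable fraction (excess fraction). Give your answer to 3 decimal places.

Let p₁ = 0.73, p₀ = 0.16.
Overall risk P(Y=1) = π·p₁ + (1−π)·p₀ = 0.393×0.73 + 0.607×0.16 = 0.38401.
Under exogeneity, PAF = [P(Y=1) − p₀] / P(Y=1).
PAF = (0.38401 − 0.16) / 0.38401 ≈ 0.5833

PAF ≈ 0.583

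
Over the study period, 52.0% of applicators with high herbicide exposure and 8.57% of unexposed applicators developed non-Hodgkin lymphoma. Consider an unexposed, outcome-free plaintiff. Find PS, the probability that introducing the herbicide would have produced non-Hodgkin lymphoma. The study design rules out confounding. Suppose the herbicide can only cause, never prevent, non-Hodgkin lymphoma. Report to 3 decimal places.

p₁ = 0.52, p₀ = 0.0857.
Under exogeneity and monotonicity, PS = (p₁ − p₀) / (1 − p₀).
PS = (0.52 − 0.0857) / (1 − 0.0857) = 0.4343 / 0.9143 ≈ 0.4750

PS ≈ 0.475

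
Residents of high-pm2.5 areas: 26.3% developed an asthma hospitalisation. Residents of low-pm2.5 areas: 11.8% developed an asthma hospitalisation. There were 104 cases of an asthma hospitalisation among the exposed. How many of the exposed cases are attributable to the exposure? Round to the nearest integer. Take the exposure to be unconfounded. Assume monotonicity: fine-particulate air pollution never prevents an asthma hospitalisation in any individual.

p₁ = 0.263, p₀ = 0.118.
PN = (p₁ − p₀)/p₁ = (0.263 − 0.118) / 0.263 ≈ 0.55133.
Attributable cases ≈ PN × (exposed cases) = 0.55133 × 104 ≈ 57.34.

about 57 cases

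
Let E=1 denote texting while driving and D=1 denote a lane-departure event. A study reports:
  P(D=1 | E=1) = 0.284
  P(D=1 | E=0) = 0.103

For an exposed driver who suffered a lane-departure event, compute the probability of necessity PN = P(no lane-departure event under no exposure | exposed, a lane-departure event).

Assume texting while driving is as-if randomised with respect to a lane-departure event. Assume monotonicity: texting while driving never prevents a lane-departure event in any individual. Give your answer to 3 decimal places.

PN ≈ 0.637

Let p₁ = 0.284, p₀ = 0.103.
Under exogeneity and monotonicity, PN = (p₁ − p₀) / p₁.
PN = (0.284 − 0.103) / 0.284 = 0.181 / 0.284 ≈ 0.6373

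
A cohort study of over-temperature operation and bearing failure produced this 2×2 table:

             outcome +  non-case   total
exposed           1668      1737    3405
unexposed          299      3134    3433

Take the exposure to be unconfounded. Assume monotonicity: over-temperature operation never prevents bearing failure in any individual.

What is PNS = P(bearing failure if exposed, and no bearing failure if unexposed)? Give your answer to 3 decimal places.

PNS ≈ 0.403

p₁ = P(outcome | exposed) = 1668/3405 = 0.48987
p₀ = P(outcome | unexposed) = 299/3433 = 0.087096
Under exogeneity and monotonicity, PNS = p₁ − p₀.
PNS = 0.48987 − 0.087096 = 0.40277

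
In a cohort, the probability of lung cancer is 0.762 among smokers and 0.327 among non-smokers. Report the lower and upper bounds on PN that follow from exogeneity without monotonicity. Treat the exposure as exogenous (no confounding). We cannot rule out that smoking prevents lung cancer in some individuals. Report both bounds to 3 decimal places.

0.571 ≤ PN ≤ 0.883

Let p₁ = 0.762, p₀ = 0.327.
Under exogeneity alone the bounds on PN are max{0,(p₁−p₀)/p₁} ≤ PN ≤ min{1,(1−p₀)/p₁}.
  lower = (p₁ − p₀)/p₁ = 0.435 / 0.762 ≈ 0.5709
  upper = min{1, (1 − p₀)/p₁} = 0.673 / 0.762 ≈ 0.8832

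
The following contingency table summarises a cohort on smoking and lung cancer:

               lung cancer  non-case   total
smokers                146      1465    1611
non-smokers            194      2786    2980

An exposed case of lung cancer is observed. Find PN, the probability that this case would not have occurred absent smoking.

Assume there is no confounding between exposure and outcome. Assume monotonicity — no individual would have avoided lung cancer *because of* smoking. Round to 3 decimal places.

p₁ = P(outcome | exposed) = 146/1611 = 0.090627
p₀ = P(outcome | unexposed) = 194/2980 = 0.065101
Under exogeneity and monotonicity, PN = (p₁ − p₀)/p₁.
PN = (0.090627 − 0.065101) / 0.090627 ≈ 0.2817

PN ≈ 0.282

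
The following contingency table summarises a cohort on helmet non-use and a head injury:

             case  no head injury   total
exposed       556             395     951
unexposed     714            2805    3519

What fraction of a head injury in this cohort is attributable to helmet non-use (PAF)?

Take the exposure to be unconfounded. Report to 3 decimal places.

PAF ≈ 0.286

p₁ = P(outcome | exposed) = 556/951 = 0.58465
p₀ = P(outcome | unexposed) = 714/3519 = 0.2029
Exposure prevalence π = 951/4470 = 0.21275; overall risk P(Y=1) = 0.28412.
Under exogeneity, PAF = [P(Y=1) − p₀]/P(Y=1).
PAF = (0.28412 − 0.2029) / 0.28412 ≈ 0.2859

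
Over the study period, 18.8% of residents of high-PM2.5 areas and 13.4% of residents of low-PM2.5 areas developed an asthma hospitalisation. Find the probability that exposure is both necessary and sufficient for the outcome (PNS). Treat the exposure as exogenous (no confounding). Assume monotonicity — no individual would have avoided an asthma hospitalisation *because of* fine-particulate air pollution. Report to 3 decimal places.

p₁ = 0.188, p₀ = 0.134.
Under exogeneity and monotonicity, PNS = p₁ − p₀.
PNS = 0.188 − 0.134 = 0.054

PNS ≈ 0.054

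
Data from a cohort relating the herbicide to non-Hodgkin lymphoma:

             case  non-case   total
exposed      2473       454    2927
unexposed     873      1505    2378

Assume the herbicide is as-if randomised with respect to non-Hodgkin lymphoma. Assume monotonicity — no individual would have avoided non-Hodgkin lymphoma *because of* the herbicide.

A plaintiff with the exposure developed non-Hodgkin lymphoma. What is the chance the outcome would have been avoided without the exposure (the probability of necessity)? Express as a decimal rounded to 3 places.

p₁ = P(outcome | exposed) = 2473/2927 = 0.84489
p₀ = P(outcome | unexposed) = 873/2378 = 0.36712
Under exogeneity and monotonicity, PN = (p₁ − p₀) / p₁.
PN = (0.84489 − 0.36712) / 0.84489 = 0.47778 / 0.84489 ≈ 0.5655

PN ≈ 0.565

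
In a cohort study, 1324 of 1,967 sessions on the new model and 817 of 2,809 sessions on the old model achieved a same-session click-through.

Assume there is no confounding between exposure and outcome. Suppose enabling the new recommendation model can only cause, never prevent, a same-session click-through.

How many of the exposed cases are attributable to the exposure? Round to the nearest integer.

about 752 cases

p₁ = P(outcome | exposed) = 1324/1967 = 0.67311
p₀ = P(outcome | unexposed) = 817/2809 = 0.29085
PN = (p₁ − p₀)/p₁ = (0.67311 − 0.29085) / 0.67311 ≈ 0.56790.
Attributable cases ≈ PN × (exposed cases) = 0.56790 × 1324 ≈ 751.90.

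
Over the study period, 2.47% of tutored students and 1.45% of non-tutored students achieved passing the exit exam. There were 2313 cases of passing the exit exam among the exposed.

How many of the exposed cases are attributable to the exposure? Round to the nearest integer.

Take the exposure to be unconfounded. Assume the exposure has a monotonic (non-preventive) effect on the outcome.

about 955 cases

p₁ = 0.0247, p₀ = 0.0145.
PN = (p₁ − p₀)/p₁ = (0.0247 − 0.0145) / 0.0247 ≈ 0.41296.
Attributable cases ≈ PN × (exposed cases) = 0.41296 × 2313 ≈ 955.17.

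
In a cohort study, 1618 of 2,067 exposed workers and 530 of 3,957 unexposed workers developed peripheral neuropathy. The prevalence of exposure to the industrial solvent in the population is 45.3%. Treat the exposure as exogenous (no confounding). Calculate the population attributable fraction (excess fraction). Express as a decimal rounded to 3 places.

PAF ≈ 0.687

p₁ = P(outcome | exposed) = 1618/2067 = 0.78278
p₀ = P(outcome | unexposed) = 530/3957 = 0.13394
Overall risk P(Y=1) = π·p₁ + (1−π)·p₀ = 0.453×0.78278 + 0.547×0.13394 = 0.42786.
Under exogeneity, PAF = [P(Y=1) − p₀] / P(Y=1).
PAF = (0.42786 − 0.13394) / 0.42786 ≈ 0.6870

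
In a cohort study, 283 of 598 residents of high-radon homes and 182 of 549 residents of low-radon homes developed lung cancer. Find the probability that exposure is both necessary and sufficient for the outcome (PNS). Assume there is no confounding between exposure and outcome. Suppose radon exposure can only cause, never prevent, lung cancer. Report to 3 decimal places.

PNS ≈ 0.142

p₁ = P(outcome | exposed) = 283/598 = 0.47324
p₀ = P(outcome | unexposed) = 182/549 = 0.33151
Under exogeneity and monotonicity, PNS = p₁ − p₀.
PNS = 0.47324 − 0.33151 = 0.14173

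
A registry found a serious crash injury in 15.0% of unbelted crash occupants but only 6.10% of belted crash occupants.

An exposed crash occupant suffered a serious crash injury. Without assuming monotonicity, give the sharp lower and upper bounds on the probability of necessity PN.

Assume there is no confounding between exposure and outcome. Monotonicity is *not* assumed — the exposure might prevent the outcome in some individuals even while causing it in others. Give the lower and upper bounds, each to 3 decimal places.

0.593 ≤ PN ≤ 1.000

p₁ = 0.15, p₀ = 0.061.
Under exogeneity alone the bounds on PN are max{0,(p₁−p₀)/p₁} ≤ PN ≤ min{1,(1−p₀)/p₁}.
  lower = (p₁ − p₀)/p₁ = 0.089 / 0.15 ≈ 0.5933
  upper = min{1, (1 − p₀)/p₁} = 0.939 / 0.15 ≈ 6.2600 → capped at 1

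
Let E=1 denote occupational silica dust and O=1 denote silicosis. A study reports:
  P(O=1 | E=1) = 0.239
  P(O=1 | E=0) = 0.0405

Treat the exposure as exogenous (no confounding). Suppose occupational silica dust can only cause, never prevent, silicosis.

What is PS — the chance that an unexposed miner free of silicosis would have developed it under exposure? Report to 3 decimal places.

Let p₁ = 0.239, p₀ = 0.0405.
Under exogeneity and monotonicity, PS = (p₁ − p₀) / (1 − p₀).
PS = (0.239 − 0.0405) / (1 − 0.0405) = 0.1985 / 0.9595 ≈ 0.2069

PS ≈ 0.207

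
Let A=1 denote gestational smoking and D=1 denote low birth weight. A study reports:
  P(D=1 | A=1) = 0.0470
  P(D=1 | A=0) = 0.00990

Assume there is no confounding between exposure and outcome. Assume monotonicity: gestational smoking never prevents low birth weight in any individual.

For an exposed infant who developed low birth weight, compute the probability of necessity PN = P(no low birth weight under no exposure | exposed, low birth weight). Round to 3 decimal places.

PN ≈ 0.789

Let p₁ = 0.047, p₀ = 0.0099.
Under exogeneity and monotonicity, PN = (p₁ − p₀) / p₁.
PN = (0.047 − 0.0099) / 0.047 = 0.0371 / 0.047 ≈ 0.7894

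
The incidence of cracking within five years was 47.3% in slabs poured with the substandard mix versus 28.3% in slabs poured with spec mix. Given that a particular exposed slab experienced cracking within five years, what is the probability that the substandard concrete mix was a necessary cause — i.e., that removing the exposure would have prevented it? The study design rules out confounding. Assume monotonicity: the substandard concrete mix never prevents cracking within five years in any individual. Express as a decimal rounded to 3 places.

p₁ = 0.473, p₀ = 0.283.
Under exogeneity and monotonicity, PN = (p₁ − p₀) / p₁.
PN = (0.473 − 0.283) / 0.473 = 0.19 / 0.473 ≈ 0.4017

PN ≈ 0.402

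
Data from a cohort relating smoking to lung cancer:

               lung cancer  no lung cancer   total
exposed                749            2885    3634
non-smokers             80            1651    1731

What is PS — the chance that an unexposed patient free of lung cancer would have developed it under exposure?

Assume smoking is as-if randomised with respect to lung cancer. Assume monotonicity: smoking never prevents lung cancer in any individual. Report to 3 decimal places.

PS ≈ 0.168

p₁ = P(outcome | exposed) = 749/3634 = 0.20611
p₀ = P(outcome | unexposed) = 80/1731 = 0.046216
Under exogeneity and monotonicity, PS = (p₁ − p₀) / (1 − p₀).
PS = (0.20611 − 0.046216) / (1 − 0.046216) = 0.15989 / 0.95378 ≈ 0.1676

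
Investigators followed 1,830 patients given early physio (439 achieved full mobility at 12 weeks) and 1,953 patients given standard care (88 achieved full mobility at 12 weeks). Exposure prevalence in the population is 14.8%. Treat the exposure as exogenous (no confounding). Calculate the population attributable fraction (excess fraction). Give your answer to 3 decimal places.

p₁ = P(outcome | exposed) = 439/1830 = 0.23989
p₀ = P(outcome | unexposed) = 88/1953 = 0.045059
Overall risk P(Y=1) = π·p₁ + (1−π)·p₀ = 0.148×0.23989 + 0.852×0.045059 = 0.073894.
Under exogeneity, PAF = [P(Y=1) − p₀] / P(Y=1).
PAF = (0.073894 − 0.045059) / 0.073894 ≈ 0.3902

PAF ≈ 0.390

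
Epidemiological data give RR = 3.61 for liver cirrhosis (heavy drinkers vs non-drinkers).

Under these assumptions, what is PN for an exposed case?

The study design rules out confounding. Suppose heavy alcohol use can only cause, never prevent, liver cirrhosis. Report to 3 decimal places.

Under exogeneity and monotonicity, PN = (RR − 1) / RR = 1 − 1/RR.
PN = (3.61 − 1) / 3.61 = 2.61 / 3.61 ≈ 0.7230

PN ≈ 0.723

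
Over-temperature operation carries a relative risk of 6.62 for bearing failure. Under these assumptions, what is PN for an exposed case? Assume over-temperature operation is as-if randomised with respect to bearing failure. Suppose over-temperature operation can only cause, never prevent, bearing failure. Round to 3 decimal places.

PN ≈ 0.849

Under exogeneity and monotonicity, PN = (RR − 1) / RR = 1 − 1/RR.
PN = (6.62 − 1) / 6.62 = 5.62 / 6.62 ≈ 0.8489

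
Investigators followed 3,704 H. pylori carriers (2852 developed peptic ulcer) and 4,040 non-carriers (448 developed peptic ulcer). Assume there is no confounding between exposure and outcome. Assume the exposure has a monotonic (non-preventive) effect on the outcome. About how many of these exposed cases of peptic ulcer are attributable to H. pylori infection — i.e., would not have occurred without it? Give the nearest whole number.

p₁ = P(outcome | exposed) = 2852/3704 = 0.76998
p₀ = P(outcome | unexposed) = 448/4040 = 0.11089
PN = (p₁ − p₀)/p₁ = (0.76998 − 0.11089) / 0.76998 ≈ 0.85598.
Attributable cases ≈ PN × (exposed cases) = 0.85598 × 2852 ≈ 2441.26.

about 2441 cases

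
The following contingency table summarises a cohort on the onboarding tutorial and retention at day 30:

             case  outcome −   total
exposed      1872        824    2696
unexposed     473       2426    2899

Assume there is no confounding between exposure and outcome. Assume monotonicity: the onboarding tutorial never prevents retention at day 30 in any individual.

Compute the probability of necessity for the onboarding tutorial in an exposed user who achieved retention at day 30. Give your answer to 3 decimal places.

PN ≈ 0.765

p₁ = P(outcome | exposed) = 1872/2696 = 0.69436
p₀ = P(outcome | unexposed) = 473/2899 = 0.16316
Under exogeneity and monotonicity, PN = (p₁ − p₀)/p₁.
PN = (0.69436 − 0.16316) / 0.69436 ≈ 0.7650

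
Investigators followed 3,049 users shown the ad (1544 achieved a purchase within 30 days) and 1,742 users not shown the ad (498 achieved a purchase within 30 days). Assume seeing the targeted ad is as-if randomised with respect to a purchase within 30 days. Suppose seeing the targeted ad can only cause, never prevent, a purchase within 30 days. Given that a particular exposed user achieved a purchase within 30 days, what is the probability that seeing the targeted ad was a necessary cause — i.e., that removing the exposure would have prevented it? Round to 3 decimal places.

PN ≈ 0.435

p₁ = P(outcome | exposed) = 1544/3049 = 0.5064
p₀ = P(outcome | unexposed) = 498/1742 = 0.28588
Under exogeneity and monotonicity, PN = (p₁ − p₀) / p₁.
PN = (0.5064 − 0.28588) / 0.5064 = 0.22052 / 0.5064 ≈ 0.4355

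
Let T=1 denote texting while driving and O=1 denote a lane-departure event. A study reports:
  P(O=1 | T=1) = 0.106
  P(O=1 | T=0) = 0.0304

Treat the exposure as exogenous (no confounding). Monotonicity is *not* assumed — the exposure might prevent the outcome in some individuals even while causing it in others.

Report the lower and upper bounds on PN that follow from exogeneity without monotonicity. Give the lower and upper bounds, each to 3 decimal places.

0.713 ≤ PN ≤ 1.000

Let p₁ = 0.106, p₀ = 0.0304.
Under exogeneity alone the bounds on PN are max{0,(p₁−p₀)/p₁} ≤ PN ≤ min{1,(1−p₀)/p₁}.
  lower = (p₁ − p₀)/p₁ = 0.0756 / 0.106 ≈ 0.7132
  upper = min{1, (1 − p₀)/p₁} = 0.9696 / 0.106 ≈ 9.1472 → capped at 1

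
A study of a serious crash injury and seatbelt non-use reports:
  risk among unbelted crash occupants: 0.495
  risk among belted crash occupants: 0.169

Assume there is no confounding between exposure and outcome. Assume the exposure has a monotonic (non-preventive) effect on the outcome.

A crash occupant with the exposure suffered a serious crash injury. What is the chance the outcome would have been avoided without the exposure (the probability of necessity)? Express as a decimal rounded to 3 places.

Let p₁ = 0.495, p₀ = 0.169.
Under exogeneity and monotonicity, PN = (p₁ − p₀) / p₁.
PN = (0.495 − 0.169) / 0.495 = 0.326 / 0.495 ≈ 0.6586

PN ≈ 0.659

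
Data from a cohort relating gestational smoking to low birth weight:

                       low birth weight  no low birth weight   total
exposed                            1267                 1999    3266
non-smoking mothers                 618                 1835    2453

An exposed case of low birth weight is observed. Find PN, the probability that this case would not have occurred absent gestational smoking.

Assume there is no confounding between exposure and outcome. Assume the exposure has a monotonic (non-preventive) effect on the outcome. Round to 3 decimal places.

PN ≈ 0.351

p₁ = P(outcome | exposed) = 1267/3266 = 0.38794
p₀ = P(outcome | unexposed) = 618/2453 = 0.25194
Under exogeneity and monotonicity, PN = (p₁ − p₀)/p₁.
PN = (0.38794 − 0.25194) / 0.38794 ≈ 0.3506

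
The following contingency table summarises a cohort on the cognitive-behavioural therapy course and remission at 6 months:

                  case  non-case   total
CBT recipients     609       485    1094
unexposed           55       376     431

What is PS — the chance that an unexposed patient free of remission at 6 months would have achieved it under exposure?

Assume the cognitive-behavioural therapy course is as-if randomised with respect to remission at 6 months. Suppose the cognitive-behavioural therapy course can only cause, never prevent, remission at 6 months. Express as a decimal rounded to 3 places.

PS ≈ 0.492

p₁ = P(outcome | exposed) = 609/1094 = 0.55667
p₀ = P(outcome | unexposed) = 55/431 = 0.12761
Under exogeneity and monotonicity, PS = (p₁ − p₀)/(1 − p₀).
PS = (0.55667 − 0.12761) / 0.87239 ≈ 0.4918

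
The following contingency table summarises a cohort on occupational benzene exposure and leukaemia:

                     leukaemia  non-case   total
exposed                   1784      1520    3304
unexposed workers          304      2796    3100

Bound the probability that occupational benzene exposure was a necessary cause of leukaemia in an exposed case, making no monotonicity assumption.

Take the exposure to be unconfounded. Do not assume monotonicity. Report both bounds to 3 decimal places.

p₁ = P(outcome | exposed) = 1784/3304 = 0.53995
p₀ = P(outcome | unexposed) = 304/3100 = 0.098065
Under exogeneity alone the bounds on PN are max{0,(p₁−p₀)/p₁} ≤ PN ≤ min{1,(1−p₀)/p₁}.
  lower = (p₁ − p₀)/p₁ = 0.44189 / 0.53995 ≈ 0.8184
  upper = min{1, (1 − p₀)/p₁} = 0.90194 / 0.53995 ≈ 1.6704 → capped at 1

0.818 ≤ PN ≤ 1.000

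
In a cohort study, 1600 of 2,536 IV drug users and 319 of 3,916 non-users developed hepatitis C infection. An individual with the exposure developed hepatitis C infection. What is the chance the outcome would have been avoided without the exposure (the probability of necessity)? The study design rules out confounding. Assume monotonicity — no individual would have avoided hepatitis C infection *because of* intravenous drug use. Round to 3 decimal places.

p₁ = P(outcome | exposed) = 1600/2536 = 0.63091
p₀ = P(outcome | unexposed) = 319/3916 = 0.081461
Under exogeneity and monotonicity, PN = (p₁ − p₀) / p₁.
PN = (0.63091 − 0.081461) / 0.63091 = 0.54945 / 0.63091 ≈ 0.8709

PN ≈ 0.871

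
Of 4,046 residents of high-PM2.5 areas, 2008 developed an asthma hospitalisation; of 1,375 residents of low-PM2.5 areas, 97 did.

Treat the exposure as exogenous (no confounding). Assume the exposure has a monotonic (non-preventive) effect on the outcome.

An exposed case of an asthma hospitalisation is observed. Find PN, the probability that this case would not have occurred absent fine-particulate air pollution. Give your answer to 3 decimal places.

p₁ = P(outcome | exposed) = 2008/4046 = 0.49629
p₀ = P(outcome | unexposed) = 97/1375 = 0.070545
Under exogeneity and monotonicity, PN = (p₁ − p₀) / p₁.
PN = (0.49629 − 0.070545) / 0.49629 = 0.42575 / 0.49629 ≈ 0.8579

PN ≈ 0.858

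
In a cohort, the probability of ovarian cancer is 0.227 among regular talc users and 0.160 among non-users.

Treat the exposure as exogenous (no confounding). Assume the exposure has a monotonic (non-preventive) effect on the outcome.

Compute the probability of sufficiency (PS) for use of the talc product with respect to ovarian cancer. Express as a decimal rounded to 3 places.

Let p₁ = 0.227, p₀ = 0.16.
Under exogeneity and monotonicity, PS = (p₁ − p₀) / (1 − p₀).
PS = (0.227 − 0.16) / (1 − 0.16) = 0.067 / 0.84 ≈ 0.0798

PS ≈ 0.080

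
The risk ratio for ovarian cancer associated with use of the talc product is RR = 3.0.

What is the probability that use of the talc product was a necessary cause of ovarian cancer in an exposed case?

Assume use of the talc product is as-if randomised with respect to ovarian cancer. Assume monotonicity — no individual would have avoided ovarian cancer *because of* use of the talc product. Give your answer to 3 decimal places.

PN ≈ 0.667

Under exogeneity and monotonicity, PN = (RR − 1) / RR = 1 − 1/RR.
PN = (3.0 − 1) / 3.0 = 2 / 3.0 ≈ 0.6667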